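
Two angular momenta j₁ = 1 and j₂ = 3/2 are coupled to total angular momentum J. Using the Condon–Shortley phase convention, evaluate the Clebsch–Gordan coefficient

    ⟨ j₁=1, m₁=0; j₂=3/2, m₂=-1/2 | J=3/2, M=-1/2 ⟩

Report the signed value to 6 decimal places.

√[4·1!1!2!/5! · 1!1!1!2!1!2!] = √(4/15)
  +(−1)^0/∏(0,1,1,1,0,1)! = 1  (running 1)
  +(−1)^1/∏(1,0,0,0,1,2)! = -1/2  (running 1/2)
⟨..|..⟩ = √(4/15)·(1/2) = +0.258199

+0.258199  (= +√(1/15))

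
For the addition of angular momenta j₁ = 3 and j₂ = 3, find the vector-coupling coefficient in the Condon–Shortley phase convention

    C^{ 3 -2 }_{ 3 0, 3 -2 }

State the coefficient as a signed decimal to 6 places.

−√(1/6) = -0.408248

√[7·3!3!3!/10! · 3!3!1!5!1!5!] = √(216)
  +(−1)^0/∏(0,3,3,1,0,2)! = 1/72  (running 1/72)
  +(−1)^1/∏(1,2,2,0,1,3)! = -1/24  (running -1/36)
⟨..|..⟩ = √(216)·(-1/36) = -0.408248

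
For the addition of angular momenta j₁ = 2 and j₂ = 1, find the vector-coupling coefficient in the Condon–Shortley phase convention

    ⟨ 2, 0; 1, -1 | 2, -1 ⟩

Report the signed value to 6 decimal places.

triangle: 1!×3!×1!/6! = 6/720
(j±m)!: 2!×2!×0!×2!×1!×3! = 48
prefactor² = (2J+1)×Δ×N² = 2
  k=0: +1/(0!×1!×2!×0!×1!×1!) = 1/2
Σ = 1/2  ⇒  CG² = 2×1/2² = 1/2
CG = +√(1/2) = +0.707107

+0.707107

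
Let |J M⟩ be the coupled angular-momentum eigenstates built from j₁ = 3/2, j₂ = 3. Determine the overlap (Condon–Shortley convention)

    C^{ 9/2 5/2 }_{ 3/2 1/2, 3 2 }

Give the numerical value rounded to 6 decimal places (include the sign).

triangle: 0!*3!*6!/10! = 4320/3628800
(j±m)!: 2!*1!*5!*1!*7!*2! = 2419200
prefactor² = (2J+1)*Δ*N² = 28800
  k=0: +1/(0!*0!*1!*5!*2!*1!) = 1/240
Σ = 1/240  ⇒  CG² = 28800*1/240² = 1/2
CG = +√(1/2) = +0.707107

+√(1/2) = +0.707107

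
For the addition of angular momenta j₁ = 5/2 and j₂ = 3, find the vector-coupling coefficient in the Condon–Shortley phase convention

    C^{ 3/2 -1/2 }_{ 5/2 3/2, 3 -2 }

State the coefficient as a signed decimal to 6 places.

−√(1/21) = -0.218218

√[4·4!1!2!/8! · 4!1!1!5!1!2!] = √(192/7)
  +(−1)^0/∏(0,4,1,1,0,1)! = 1/24  (running 1/24)
  +(−1)^1/∏(1,3,0,0,1,2)! = -1/12  (running -1/24)
⟨..|..⟩ = √(192/7)·(-1/24) = -0.218218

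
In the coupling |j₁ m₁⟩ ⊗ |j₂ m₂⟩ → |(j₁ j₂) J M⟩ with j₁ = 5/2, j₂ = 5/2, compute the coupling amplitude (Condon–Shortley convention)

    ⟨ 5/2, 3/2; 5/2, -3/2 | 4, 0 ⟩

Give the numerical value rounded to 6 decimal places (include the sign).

+√(9/28) ≈ +0.566947

triangle: 1!×4!×4!/10! = 576/3628800
(j±m)!: 4!×1!×1!×4!×4!×4! = 331776
prefactor² = (2J+1)×Δ×N² = 82944/175
  k=0: +1/(0!×1!×1!×1!×3!×3!) = 1/36
  k=1: −1/(1!×0!×0!×0!×4!×4!) = -1/576
Σ = 5/192  ⇒  CG² = 82944/175×5/192² = 9/28
CG = +√(9/28) = +0.566947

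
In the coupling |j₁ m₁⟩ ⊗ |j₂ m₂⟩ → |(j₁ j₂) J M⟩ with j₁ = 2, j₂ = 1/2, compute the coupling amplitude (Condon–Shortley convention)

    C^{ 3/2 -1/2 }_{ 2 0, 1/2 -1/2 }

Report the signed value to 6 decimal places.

j₁+j₂−J=1  J+j₁−j₂=3  J−j₁+j₂=0  j₁+j₂+J+1=5
(j₁±m₁, j₂±m₂, J±M) = (2,2,0,1,1,2)
P² = 8/5
sum k=0..0:
  [0] +1/2 = 1/2
S = 1/2
C² = P²·S² = 2/5 ; C = +0.632456

+0.632456  (= +√(2/5))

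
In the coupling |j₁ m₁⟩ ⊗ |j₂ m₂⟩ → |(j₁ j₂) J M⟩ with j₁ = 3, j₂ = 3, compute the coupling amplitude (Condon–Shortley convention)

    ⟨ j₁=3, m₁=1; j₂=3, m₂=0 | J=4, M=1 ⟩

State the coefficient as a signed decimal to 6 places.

−√(15/154) = -0.312094

triangle: 2!×4!×4!/11! = 1152/39916800
(j±m)!: 4!×2!×3!×3!×5!×3! = 1244160
prefactor² = (2J+1)×Δ×N² = 124416/385
  k=0: +1/(0!×2!×2!×3!×2!×1!) = 1/48
  k=1: −1/(1!×1!×1!×2!×3!×2!) = -1/24
  k=2: +1/(2!×0!×0!×1!×4!×3!) = 1/288
Σ = -5/288  ⇒  CG² = 124416/385×(-5/288)² = 15/154
CG = −√(15/154) = -0.312094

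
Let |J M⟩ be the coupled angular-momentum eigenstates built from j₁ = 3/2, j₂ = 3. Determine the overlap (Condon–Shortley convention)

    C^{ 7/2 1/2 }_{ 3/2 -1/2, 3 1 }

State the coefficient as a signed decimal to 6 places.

j₁+j₂−J=1  J+j₁−j₂=2  J−j₁+j₂=5  j₁+j₂+J+1=9
(j₁±m₁, j₂±m₂, J±M) = (1,2,4,2,4,3)
P² = 512/7
sum k=0..1:
  [0] +1/48 = 1/48
  [1] −1/12 = -1/12
S = -1/16
C² = P²·S² = 2/7 ; C = -0.534522

−√(2/7) = -0.534522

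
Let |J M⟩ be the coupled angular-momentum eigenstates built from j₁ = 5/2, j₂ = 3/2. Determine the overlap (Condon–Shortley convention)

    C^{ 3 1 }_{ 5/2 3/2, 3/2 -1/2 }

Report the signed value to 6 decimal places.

triangle: 1!*4!*2!/8! = 48/40320
(j±m)!: 4!*1!*1!*2!*4!*2! = 2304
prefactor² = (2J+1)*Δ*N² = 96/5
  k=0: +1/(0!*1!*1!*1!*3!*1!) = 1/6
  k=1: −1/(1!*0!*0!*0!*4!*2!) = -1/48
Σ = 7/48  ⇒  CG² = 96/5*7/48² = 49/120
CG = +√(49/120) = +0.639010

+0.639010  (= +√(49/120))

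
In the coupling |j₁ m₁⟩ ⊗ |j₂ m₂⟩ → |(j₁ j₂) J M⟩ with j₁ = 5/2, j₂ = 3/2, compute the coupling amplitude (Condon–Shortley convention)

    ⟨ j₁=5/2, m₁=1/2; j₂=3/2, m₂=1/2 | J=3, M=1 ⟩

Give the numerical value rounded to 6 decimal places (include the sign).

√[7·1!4!2!/8! · 3!2!2!1!4!2!] = √(48/5)
  +(−1)^0/∏(0,1,2,2,2,0)! = 1/8  (running 1/8)
  +(−1)^1/∏(1,0,1,1,3,1)! = -1/6  (running -1/24)
⟨..|..⟩ = √(48/5)·(-1/24) = -0.129099

−√(1/60) ≈ -0.129099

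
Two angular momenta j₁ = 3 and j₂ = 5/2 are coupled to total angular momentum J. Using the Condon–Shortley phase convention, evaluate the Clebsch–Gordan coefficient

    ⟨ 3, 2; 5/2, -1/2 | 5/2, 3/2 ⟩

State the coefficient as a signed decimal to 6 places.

-0.267261

j₁+j₂−J=3  J+j₁−j₂=3  J−j₁+j₂=2  j₁+j₂+J+1=9
(j₁±m₁, j₂±m₂, J±M) = (5,1,2,3,4,1)
P² = 288/7
sum k=0..1:
  [0] +1/24 = 1/24
  [1] −1/12 = -1/12
S = -1/24
C² = P²·S² = 1/14 ; C = -0.267261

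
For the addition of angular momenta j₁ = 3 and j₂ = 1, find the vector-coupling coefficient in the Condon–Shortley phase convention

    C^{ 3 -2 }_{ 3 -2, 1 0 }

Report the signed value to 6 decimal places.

triangle: 1!·5!·1!/8! = 120/40320
(j±m)!: 1!·5!·1!·1!·1!·5! = 14400
prefactor² = (2J+1)·Δ·N² = 300
  k=0: +1/(0!·1!·5!·1!·0!·0!) = 1/120
  k=1: −1/(1!·0!·4!·0!·1!·1!) = -1/24
Σ = -1/30  ⇒  CG² = 300·(-1/30)² = 1/3
CG = −√(1/3) = -0.577350

−√(1/3) ≈ -0.577350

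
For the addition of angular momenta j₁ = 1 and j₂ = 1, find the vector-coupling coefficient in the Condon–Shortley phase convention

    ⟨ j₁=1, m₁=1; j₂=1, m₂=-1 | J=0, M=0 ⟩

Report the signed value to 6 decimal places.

√[1·2!0!0!/3! · 2!0!0!2!0!0!] = √(4/3)
  +(−1)^0/∏(0,2,0,0,0,0)! = 1/2  (running 1/2)
⟨..|..⟩ = √(4/3)·(1/2) = +0.577350

+0.577350  (= +√(1/3))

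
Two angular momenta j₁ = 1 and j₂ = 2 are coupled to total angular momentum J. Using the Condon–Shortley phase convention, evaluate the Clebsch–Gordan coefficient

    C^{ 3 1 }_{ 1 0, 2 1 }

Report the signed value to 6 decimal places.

+√(8/15) ≈ +0.730297

j₁+j₂−J=0  J+j₁−j₂=2  J−j₁+j₂=4  j₁+j₂+J+1=7
(j₁±m₁, j₂±m₂, J±M) = (1,1,3,1,4,2)
P² = 96/5
sum k=0..0:
  [0] +1/6 = 1/6
S = 1/6
C² = P²·S² = 8/15 ; C = +0.730297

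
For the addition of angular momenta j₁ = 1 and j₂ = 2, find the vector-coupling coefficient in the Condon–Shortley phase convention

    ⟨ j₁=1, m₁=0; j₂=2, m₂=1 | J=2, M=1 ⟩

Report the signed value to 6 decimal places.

triangle: 1!·1!·3!/6! = 6/720
(j±m)!: 1!·1!·3!·1!·3!·1! = 36
prefactor² = (2J+1)·Δ·N² = 3/2
  k=0: +1/(0!·1!·1!·3!·0!·0!) = 1/6
  k=1: −1/(1!·0!·0!·2!·1!·1!) = -1/2
Σ = -1/3  ⇒  CG² = 3/2·(-1/3)² = 1/6
CG = −√(1/6) = -0.408248

−√(1/6) = -0.408248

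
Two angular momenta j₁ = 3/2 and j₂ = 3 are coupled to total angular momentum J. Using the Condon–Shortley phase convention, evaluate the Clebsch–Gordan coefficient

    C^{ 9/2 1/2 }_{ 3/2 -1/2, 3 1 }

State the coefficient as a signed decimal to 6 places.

√[10·0!3!6!/10! · 1!2!4!2!5!4!] = √(23040/7)
  +(−1)^0/∏(0,0,2,4,1,2)! = 1/96  (running 1/96)
⟨..|..⟩ = √(23040/7)·(1/96) = +0.597614

+√(5/14) ≈ +0.597614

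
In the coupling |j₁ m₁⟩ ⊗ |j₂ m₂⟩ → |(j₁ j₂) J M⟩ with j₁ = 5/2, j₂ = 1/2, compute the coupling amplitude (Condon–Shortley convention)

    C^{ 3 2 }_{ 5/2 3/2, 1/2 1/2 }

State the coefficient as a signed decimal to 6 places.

+0.912871

triangle: 0!·5!·1!/7! = 120/5040
(j±m)!: 4!·1!·1!·0!·5!·1! = 2880
prefactor² = (2J+1)·Δ·N² = 480
  k=0: +1/(0!·0!·1!·1!·4!·0!) = 1/24
Σ = 1/24  ⇒  CG² = 480·1/24² = 5/6
CG = +√(5/6) = +0.912871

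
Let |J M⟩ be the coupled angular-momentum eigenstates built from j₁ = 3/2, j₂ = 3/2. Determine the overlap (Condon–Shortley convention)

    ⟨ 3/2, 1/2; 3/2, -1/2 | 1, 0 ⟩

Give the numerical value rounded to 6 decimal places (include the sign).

j₁+j₂−J=2  J+j₁−j₂=1  J−j₁+j₂=1  j₁+j₂+J+1=5
(j₁±m₁, j₂±m₂, J±M) = (2,1,1,2,1,1)
P² = 1/5
sum k=0..1:
  [0] +1/2 = 1/2
  [1] −1/1 = -1
S = -1/2
C² = P²·S² = 1/20 ; C = -0.223607

−√(1/20) = -0.223607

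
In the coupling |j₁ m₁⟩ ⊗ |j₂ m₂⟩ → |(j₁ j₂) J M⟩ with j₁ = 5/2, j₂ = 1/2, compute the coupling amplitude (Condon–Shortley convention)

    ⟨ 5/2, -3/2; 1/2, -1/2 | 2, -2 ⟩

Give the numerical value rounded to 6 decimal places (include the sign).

+0.408248

triangle: 1!·4!·0!/6! = 24/720
(j±m)!: 1!·4!·0!·1!·0!·4! = 576
prefactor² = (2J+1)·Δ·N² = 96
  k=0: +1/(0!·1!·4!·0!·0!·0!) = 1/24
Σ = 1/24  ⇒  CG² = 96·1/24² = 1/6
CG = +√(1/6) = +0.408248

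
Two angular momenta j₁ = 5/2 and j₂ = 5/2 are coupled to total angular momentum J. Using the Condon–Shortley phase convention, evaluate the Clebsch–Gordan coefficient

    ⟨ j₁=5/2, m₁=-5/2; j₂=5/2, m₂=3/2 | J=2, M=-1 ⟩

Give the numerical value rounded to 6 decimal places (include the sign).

-0.597614  (= −√(5/14))

j₁+j₂−J=3  J+j₁−j₂=2  J−j₁+j₂=2  j₁+j₂+J+1=8
(j₁±m₁, j₂±m₂, J±M) = (0,5,4,1,1,3)
P² = 360/7
sum k=3..3:
  [3] −1/12 = -1/12
S = -1/12
C² = P²·S² = 5/14 ; C = -0.597614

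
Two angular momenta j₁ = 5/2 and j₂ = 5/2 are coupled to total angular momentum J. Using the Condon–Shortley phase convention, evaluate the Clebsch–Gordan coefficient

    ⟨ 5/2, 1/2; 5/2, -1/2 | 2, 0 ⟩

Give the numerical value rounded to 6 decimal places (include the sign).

−√(4/21) = -0.436436

j₁+j₂−J=3  J+j₁−j₂=2  J−j₁+j₂=2  j₁+j₂+J+1=8
(j₁±m₁, j₂±m₂, J±M) = (3,2,2,3,2,2)
P² = 12/7
sum k=0..2:
  [0] +1/24 = 1/24
  [1] −1/2 = -1/2
  [2] +1/8 = 1/8
S = -1/3
C² = P²·S² = 4/21 ; C = -0.436436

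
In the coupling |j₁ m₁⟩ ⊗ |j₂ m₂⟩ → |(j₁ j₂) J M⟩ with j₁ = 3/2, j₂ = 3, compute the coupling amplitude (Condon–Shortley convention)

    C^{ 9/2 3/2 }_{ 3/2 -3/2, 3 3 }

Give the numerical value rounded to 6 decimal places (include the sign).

j₁+j₂−J=0  J+j₁−j₂=3  J−j₁+j₂=6  j₁+j₂+J+1=10
(j₁±m₁, j₂±m₂, J±M) = (0,3,6,0,6,3)
P² = 1555200/7
sum k=0..0:
  [0] +1/4320 = 1/4320
S = 1/4320
C² = P²·S² = 1/84 ; C = +0.109109

+0.109109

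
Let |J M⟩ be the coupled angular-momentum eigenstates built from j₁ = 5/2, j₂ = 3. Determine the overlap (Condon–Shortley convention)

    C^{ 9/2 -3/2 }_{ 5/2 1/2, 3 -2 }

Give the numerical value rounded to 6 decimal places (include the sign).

+0.604815

√[10·1!4!5!/11! · 3!2!1!5!3!6!] = √(345600/77)
  +(−1)^0/∏(0,1,2,1,2,4)! = 1/96  (running 1/96)
  +(−1)^1/∏(1,0,1,0,3,5)! = -1/720  (running 13/1440)
⟨..|..⟩ = √(345600/77)·(13/1440) = +0.604815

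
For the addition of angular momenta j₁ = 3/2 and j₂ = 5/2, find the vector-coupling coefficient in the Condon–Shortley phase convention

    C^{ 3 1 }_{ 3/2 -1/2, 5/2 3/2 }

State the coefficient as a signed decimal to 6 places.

j₁+j₂−J=1  J+j₁−j₂=2  J−j₁+j₂=4  j₁+j₂+J+1=8
(j₁±m₁, j₂±m₂, J±M) = (1,2,4,1,4,2)
P² = 96/5
sum k=0..1:
  [0] +1/48 = 1/48
  [1] −1/6 = -1/6
S = -7/48
C² = P²·S² = 49/120 ; C = -0.639010

−√(49/120) ≈ -0.639010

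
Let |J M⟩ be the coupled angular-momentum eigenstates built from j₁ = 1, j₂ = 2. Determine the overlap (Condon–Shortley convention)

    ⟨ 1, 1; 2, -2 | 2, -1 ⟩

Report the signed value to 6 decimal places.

+√(1/3) = +0.577350

j₁+j₂−J=1  J+j₁−j₂=1  J−j₁+j₂=3  j₁+j₂+J+1=6
(j₁±m₁, j₂±m₂, J±M) = (2,0,0,4,1,3)
P² = 12
sum k=0..0:
  [0] +1/6 = 1/6
S = 1/6
C² = P²·S² = 1/3 ; C = +0.577350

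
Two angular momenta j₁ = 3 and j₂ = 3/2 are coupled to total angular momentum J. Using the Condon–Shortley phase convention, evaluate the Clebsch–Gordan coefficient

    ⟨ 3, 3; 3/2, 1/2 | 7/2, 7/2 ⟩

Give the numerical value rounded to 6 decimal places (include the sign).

+√(2/3) ≈ +0.816497

triangle: 1!×5!×2!/9! = 240/362880
(j±m)!: 6!×0!×2!×1!×7!×0! = 7257600
prefactor² = (2J+1)×Δ×N² = 38400
  k=0: +1/(0!×1!×0!×2!×5!×0!) = 1/240
Σ = 1/240  ⇒  CG² = 38400×1/240² = 2/3
CG = +√(2/3) = +0.816497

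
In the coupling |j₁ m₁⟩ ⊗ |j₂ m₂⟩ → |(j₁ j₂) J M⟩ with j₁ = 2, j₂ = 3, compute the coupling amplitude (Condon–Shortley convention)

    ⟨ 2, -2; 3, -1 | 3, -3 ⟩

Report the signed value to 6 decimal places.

√[7·2!2!4!/9! · 0!4!2!4!0!6!] = √(1536)
  +(−1)^2/∏(2,0,2,0,0,4)! = 1/96  (running 1/96)
⟨..|..⟩ = √(1536)·(1/96) = +0.408248

+0.408248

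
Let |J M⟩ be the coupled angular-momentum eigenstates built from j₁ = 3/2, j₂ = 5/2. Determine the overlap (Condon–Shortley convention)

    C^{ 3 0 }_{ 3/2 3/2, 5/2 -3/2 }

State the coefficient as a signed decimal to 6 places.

+√(3/10) ≈ +0.547723

j₁+j₂−J=1  J+j₁−j₂=2  J−j₁+j₂=4  j₁+j₂+J+1=8
(j₁±m₁, j₂±m₂, J±M) = (3,0,1,4,3,3)
P² = 216/5
sum k=0..0:
  [0] +1/12 = 1/12
S = 1/12
C² = P²·S² = 3/10 ; C = +0.547723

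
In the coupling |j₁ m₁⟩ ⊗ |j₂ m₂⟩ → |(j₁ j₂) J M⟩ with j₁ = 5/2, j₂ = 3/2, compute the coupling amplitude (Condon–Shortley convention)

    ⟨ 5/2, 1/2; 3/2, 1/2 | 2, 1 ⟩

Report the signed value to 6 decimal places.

−√(25/84) ≈ -0.545545

√[5·2!3!1!/7! · 3!2!2!1!3!1!] = √(12/7)
  +(−1)^1/∏(1,1,1,1,2,0)! = -1/2  (running -1/2)
  +(−1)^2/∏(2,0,0,0,3,1)! = 1/12  (running -5/12)
⟨..|..⟩ = √(12/7)·(-5/12) = -0.545545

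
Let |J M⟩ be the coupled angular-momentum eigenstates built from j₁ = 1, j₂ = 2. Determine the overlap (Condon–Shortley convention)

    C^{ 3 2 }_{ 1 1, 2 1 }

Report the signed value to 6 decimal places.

√[7·0!2!4!/7! · 2!0!3!1!5!1!] = √(96)
  +(−1)^0/∏(0,0,0,3,2,1)! = 1/12  (running 1/12)
⟨..|..⟩ = √(96)·(1/12) = +0.816497

+0.816497  (= +√(2/3))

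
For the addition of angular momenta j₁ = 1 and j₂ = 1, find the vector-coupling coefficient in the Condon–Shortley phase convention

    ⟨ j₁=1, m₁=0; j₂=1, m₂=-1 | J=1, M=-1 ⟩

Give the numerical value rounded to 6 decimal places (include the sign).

√[3·1!1!1!/4! · 1!1!0!2!0!2!] = √(1/2)
  +(−1)^0/∏(0,1,1,0,0,1)! = 1  (running 1)
⟨..|..⟩ = √(1/2)·(1) = +0.707107

+0.707107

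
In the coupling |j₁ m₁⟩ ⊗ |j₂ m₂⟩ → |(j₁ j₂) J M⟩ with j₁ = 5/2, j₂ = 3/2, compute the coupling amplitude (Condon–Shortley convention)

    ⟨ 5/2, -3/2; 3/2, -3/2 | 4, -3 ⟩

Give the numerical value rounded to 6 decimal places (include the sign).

j₁+j₂−J=0  J+j₁−j₂=5  J−j₁+j₂=3  j₁+j₂+J+1=9
(j₁±m₁, j₂±m₂, J±M) = (1,4,0,3,1,7)
P² = 12960
sum k=0..0:
  [0] +1/144 = 1/144
S = 1/144
C² = P²·S² = 5/8 ; C = +0.790569

+√(5/8) = +0.790569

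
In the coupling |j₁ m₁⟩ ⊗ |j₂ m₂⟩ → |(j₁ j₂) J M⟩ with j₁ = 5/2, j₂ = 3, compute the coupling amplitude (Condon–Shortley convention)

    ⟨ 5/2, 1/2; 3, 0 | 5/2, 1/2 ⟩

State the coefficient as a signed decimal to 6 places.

triangle: 3!·2!·3!/9! = 72/362880
(j±m)!: 3!·2!·3!·3!·3!·2! = 5184
prefactor² = (2J+1)·Δ·N² = 216/35
  k=0: +1/(0!·3!·2!·3!·0!·0!) = 1/72
  k=1: −1/(1!·2!·1!·2!·1!·1!) = -1/4
  k=2: +1/(2!·1!·0!·1!·2!·2!) = 1/8
Σ = -1/9  ⇒  CG² = 216/35·(-1/9)² = 8/105
CG = −√(8/105) = -0.276026

-0.276026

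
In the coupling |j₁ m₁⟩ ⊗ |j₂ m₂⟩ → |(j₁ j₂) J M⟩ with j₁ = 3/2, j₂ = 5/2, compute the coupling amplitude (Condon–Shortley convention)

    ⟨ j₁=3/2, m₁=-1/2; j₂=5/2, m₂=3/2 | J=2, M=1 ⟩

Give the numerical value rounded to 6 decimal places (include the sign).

+0.154303  (= +√(1/42))

triangle: 2!*1!*3!/7! = 12/5040
(j±m)!: 1!*2!*4!*1!*3!*1! = 288
prefactor² = (2J+1)*Δ*N² = 24/7
  k=1: −1/(1!*1!*1!*3!*0!*0!) = -1/6
  k=2: +1/(2!*0!*0!*2!*1!*1!) = 1/4
Σ = 1/12  ⇒  CG² = 24/7*1/12² = 1/42
CG = +√(1/42) = +0.154303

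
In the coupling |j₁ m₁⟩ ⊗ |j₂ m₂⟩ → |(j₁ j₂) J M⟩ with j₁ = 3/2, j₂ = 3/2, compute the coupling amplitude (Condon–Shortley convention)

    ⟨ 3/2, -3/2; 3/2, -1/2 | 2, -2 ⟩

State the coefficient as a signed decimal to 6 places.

−√(1/2) ≈ -0.707107

√[5·1!2!2!/6! · 0!3!1!2!0!4!] = √(8)
  +(−1)^1/∏(1,0,2,0,0,2)! = -1/4  (running -1/4)
⟨..|..⟩ = √(8)·(-1/4) = -0.707107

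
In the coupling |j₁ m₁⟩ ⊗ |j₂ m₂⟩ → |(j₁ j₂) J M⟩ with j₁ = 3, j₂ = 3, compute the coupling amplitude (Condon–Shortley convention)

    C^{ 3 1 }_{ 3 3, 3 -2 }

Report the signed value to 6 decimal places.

triangle: 3!×3!×3!/10! = 216/3628800
(j±m)!: 6!×0!×1!×5!×4!×2! = 4147200
prefactor² = (2J+1)×Δ×N² = 1728
  k=0: +1/(0!×3!×0!×1!×3!×2!) = 1/72
Σ = 1/72  ⇒  CG² = 1728×1/72² = 1/3
CG = +√(1/3) = +0.577350

+√(1/3) ≈ +0.577350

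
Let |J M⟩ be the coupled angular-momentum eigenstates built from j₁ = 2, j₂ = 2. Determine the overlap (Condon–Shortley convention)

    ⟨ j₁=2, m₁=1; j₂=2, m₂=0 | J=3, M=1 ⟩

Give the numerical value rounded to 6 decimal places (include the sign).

triangle: 1!·3!·3!/8! = 36/40320
(j±m)!: 3!·1!·2!·2!·4!·2! = 1152
prefactor² = (2J+1)·Δ·N² = 36/5
  k=0: +1/(0!·1!·1!·2!·2!·1!) = 1/4
  k=1: −1/(1!·0!·0!·1!·3!·2!) = -1/12
Σ = 1/6  ⇒  CG² = 36/5·1/6² = 1/5
CG = +√(1/5) = +0.447214

+0.447214  (= +√(1/5))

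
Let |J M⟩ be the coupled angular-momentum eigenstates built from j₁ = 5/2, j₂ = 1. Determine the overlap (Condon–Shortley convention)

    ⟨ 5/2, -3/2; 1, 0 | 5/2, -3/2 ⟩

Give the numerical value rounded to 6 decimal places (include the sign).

√[6·1!4!1!/7! · 1!4!1!1!1!4!] = √(576/35)
  +(−1)^0/∏(0,1,4,1,0,0)! = 1/24  (running 1/24)
  +(−1)^1/∏(1,0,3,0,1,1)! = -1/6  (running -1/8)
⟨..|..⟩ = √(576/35)·(-1/8) = -0.507093

-0.507093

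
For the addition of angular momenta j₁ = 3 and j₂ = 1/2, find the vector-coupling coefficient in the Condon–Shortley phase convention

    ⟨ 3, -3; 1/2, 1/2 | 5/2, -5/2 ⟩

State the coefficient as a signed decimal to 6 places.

triangle: 1!×5!×0!/7! = 120/5040
(j±m)!: 0!×6!×1!×0!×0!×5! = 86400
prefactor² = (2J+1)×Δ×N² = 86400/7
  k=1: −1/(1!×0!×5!×0!×0!×0!) = -1/120
Σ = -1/120  ⇒  CG² = 86400/7×(-1/120)² = 6/7
CG = −√(6/7) = -0.925820

−√(6/7) = -0.925820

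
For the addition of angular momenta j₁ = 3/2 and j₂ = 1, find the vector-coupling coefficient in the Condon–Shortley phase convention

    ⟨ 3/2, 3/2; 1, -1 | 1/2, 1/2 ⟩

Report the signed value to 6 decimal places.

+√(1/2) ≈ +0.707107

√[2·2!1!0!/4! · 3!0!0!2!1!0!] = √(2)
  +(−1)^0/∏(0,2,0,0,1,0)! = 1/2  (running 1/2)
⟨..|..⟩ = √(2)·(1/2) = +0.707107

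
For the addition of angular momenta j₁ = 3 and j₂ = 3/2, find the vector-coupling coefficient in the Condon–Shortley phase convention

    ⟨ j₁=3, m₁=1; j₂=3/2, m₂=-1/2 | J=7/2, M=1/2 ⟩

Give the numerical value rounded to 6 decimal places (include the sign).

+0.534522

j₁+j₂−J=1  J+j₁−j₂=5  J−j₁+j₂=2  j₁+j₂+J+1=9
(j₁±m₁, j₂±m₂, J±M) = (4,2,1,2,4,3)
P² = 512/7
sum k=0..1:
  [0] +1/12 = 1/12
  [1] −1/48 = -1/48
S = 1/16
C² = P²·S² = 2/7 ; C = +0.534522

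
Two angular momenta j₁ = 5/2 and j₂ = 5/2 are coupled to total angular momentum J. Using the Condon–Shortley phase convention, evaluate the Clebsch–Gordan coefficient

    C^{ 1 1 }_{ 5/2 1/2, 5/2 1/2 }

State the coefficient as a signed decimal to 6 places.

+0.507093

j₁+j₂−J=4  J+j₁−j₂=1  J−j₁+j₂=1  j₁+j₂+J+1=7
(j₁±m₁, j₂±m₂, J±M) = (3,2,3,2,2,0)
P² = 144/35
sum k=2..2:
  [2] +1/4 = 1/4
S = 1/4
C² = P²·S² = 9/35 ; C = +0.507093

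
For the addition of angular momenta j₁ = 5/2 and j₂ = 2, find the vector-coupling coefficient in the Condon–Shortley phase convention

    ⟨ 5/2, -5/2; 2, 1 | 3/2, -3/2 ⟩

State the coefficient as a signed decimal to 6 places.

triangle: 3!*2!*1!/7! = 12/5040
(j±m)!: 0!*5!*3!*1!*0!*3! = 4320
prefactor² = (2J+1)*Δ*N² = 288/7
  k=3: −1/(3!*0!*2!*0!*0!*1!) = -1/12
Σ = -1/12  ⇒  CG² = 288/7*(-1/12)² = 2/7
CG = −√(2/7) = -0.534522

-0.534522  (= −√(2/7))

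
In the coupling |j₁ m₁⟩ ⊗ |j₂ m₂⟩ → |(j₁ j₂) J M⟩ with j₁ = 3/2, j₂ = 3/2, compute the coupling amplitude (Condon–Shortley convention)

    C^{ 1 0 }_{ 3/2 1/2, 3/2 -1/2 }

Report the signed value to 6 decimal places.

−√(1/20) = -0.223607

√[3·2!1!1!/5! · 2!1!1!2!1!1!] = √(1/5)
  +(−1)^0/∏(0,2,1,1,0,0)! = 1/2  (running 1/2)
  +(−1)^1/∏(1,1,0,0,1,1)! = -1  (running -1/2)
⟨..|..⟩ = √(1/5)·(-1/2) = -0.223607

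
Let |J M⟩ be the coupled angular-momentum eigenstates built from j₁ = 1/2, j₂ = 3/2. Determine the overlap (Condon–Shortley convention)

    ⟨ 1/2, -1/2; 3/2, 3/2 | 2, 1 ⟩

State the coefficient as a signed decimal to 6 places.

+0.500000

√[5·0!1!3!/5! · 0!1!3!0!3!1!] = √(9)
  +(−1)^0/∏(0,0,1,3,0,0)! = 1/6  (running 1/6)
⟨..|..⟩ = √(9)·(1/6) = +0.500000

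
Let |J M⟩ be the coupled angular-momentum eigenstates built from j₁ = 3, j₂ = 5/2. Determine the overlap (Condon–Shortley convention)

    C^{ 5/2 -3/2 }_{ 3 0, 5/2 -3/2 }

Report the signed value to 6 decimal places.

triangle: 3!·3!·2!/9! = 72/362880
(j±m)!: 3!·3!·1!·4!·1!·4! = 20736
prefactor² = (2J+1)·Δ·N² = 864/35
  k=0: +1/(0!·3!·3!·1!·0!·1!) = 1/36
  k=1: −1/(1!·2!·2!·0!·1!·2!) = -1/8
Σ = -7/72  ⇒  CG² = 864/35·(-7/72)² = 7/30
CG = −√(7/30) = -0.483046

-0.483046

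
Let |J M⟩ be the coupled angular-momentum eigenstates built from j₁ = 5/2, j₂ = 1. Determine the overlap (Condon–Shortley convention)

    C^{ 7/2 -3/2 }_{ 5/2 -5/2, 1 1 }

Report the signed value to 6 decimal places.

j₁+j₂−J=0  J+j₁−j₂=5  J−j₁+j₂=2  j₁+j₂+J+1=8
(j₁±m₁, j₂±m₂, J±M) = (0,5,2,0,2,5)
P² = 19200/7
sum k=0..0:
  [0] +1/240 = 1/240
S = 1/240
C² = P²·S² = 1/21 ; C = +0.218218

+√(1/21) ≈ +0.218218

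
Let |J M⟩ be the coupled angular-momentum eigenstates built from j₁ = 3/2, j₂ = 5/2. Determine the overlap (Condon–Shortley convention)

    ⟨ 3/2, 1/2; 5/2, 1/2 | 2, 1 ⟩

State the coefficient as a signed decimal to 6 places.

−√(25/84) ≈ -0.545545

j₁+j₂−J=2  J+j₁−j₂=1  J−j₁+j₂=3  j₁+j₂+J+1=7
(j₁±m₁, j₂±m₂, J±M) = (2,1,3,2,3,1)
P² = 12/7
sum k=0..1:
  [0] +1/12 = 1/12
  [1] −1/2 = -1/2
S = -5/12
C² = P²·S² = 25/84 ; C = -0.545545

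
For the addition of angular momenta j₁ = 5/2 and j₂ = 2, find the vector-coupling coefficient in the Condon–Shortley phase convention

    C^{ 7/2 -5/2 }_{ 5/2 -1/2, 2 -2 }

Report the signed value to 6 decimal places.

triangle: 1!·4!·3!/9! = 144/362880
(j±m)!: 2!·3!·0!·4!·1!·6! = 207360
prefactor² = (2J+1)·Δ·N² = 4608/7
  k=0: +1/(0!·1!·3!·0!·1!·3!) = 1/36
Σ = 1/36  ⇒  CG² = 4608/7·1/36² = 32/63
CG = +√(32/63) = +0.712697

+√(32/63) ≈ +0.712697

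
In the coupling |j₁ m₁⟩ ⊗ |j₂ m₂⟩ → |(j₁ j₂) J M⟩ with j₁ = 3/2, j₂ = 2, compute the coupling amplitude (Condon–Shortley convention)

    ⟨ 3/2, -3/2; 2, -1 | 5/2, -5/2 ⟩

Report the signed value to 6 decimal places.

triangle: 1!·2!·3!/7! = 12/5040
(j±m)!: 0!·3!·1!·3!·0!·5! = 4320
prefactor² = (2J+1)·Δ·N² = 432/7
  k=1: −1/(1!·0!·2!·0!·0!·3!) = -1/12
Σ = -1/12  ⇒  CG² = 432/7·(-1/12)² = 3/7
CG = −√(3/7) = -0.654654

−√(3/7) = -0.654654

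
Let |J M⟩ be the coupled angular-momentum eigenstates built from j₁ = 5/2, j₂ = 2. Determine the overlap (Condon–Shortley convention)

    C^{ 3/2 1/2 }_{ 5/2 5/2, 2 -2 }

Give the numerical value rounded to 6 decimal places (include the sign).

+0.617213

triangle: 3!*2!*1!/7! = 12/5040
(j±m)!: 5!*0!*0!*4!*2!*1! = 5760
prefactor² = (2J+1)*Δ*N² = 384/7
  k=0: +1/(0!*3!*0!*0!*2!*1!) = 1/12
Σ = 1/12  ⇒  CG² = 384/7*1/12² = 8/21
CG = +√(8/21) = +0.617213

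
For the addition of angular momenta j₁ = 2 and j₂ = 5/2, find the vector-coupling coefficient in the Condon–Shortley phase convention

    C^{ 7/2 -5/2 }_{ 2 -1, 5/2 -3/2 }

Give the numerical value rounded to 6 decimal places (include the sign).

triangle: 1!*3!*4!/9! = 144/362880
(j±m)!: 1!*3!*1!*4!*1!*6! = 103680
prefactor² = (2J+1)*Δ*N² = 2304/7
  k=0: +1/(0!*1!*3!*1!*0!*3!) = 1/36
  k=1: −1/(1!*0!*2!*0!*1!*4!) = -1/48
Σ = 1/144  ⇒  CG² = 2304/7*1/144² = 1/63
CG = +√(1/63) = +0.125988

+0.125988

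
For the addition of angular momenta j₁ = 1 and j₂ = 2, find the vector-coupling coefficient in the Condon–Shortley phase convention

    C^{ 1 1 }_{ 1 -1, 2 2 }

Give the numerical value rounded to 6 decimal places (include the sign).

√[3·2!0!2!/5! · 0!2!4!0!2!0!] = √(48/5)
  +(−1)^2/∏(2,0,0,2,0,0)! = 1/4  (running 1/4)
⟨..|..⟩ = √(48/5)·(1/4) = +0.774597

+0.774597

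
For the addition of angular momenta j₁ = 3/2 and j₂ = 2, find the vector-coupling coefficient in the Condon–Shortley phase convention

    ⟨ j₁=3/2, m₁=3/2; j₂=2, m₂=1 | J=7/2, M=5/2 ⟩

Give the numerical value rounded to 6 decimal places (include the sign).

j₁+j₂−J=0  J+j₁−j₂=3  J−j₁+j₂=4  j₁+j₂+J+1=8
(j₁±m₁, j₂±m₂, J±M) = (3,0,3,1,6,1)
P² = 5184/7
sum k=0..0:
  [0] +1/36 = 1/36
S = 1/36
C² = P²·S² = 4/7 ; C = +0.755929

+0.755929  (= +√(4/7))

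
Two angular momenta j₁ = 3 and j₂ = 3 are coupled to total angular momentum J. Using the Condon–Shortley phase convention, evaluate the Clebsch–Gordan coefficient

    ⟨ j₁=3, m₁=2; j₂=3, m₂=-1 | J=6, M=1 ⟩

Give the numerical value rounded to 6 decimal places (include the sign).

+√(5/44) = +0.337100

√[13·0!6!6!/13! · 5!1!2!4!7!5!] = √(41472000/11)
  +(−1)^0/∏(0,0,1,2,5,4)! = 1/5760  (running 1/5760)
⟨..|..⟩ = √(41472000/11)·(1/5760) = +0.337100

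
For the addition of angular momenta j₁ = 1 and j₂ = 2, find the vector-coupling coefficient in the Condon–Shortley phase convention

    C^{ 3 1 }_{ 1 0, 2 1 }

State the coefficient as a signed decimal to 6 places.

triangle: 0!*2!*4!/7! = 48/5040
(j±m)!: 1!*1!*3!*1!*4!*2! = 288
prefactor² = (2J+1)*Δ*N² = 96/5
  k=0: +1/(0!*0!*1!*3!*1!*1!) = 1/6
Σ = 1/6  ⇒  CG² = 96/5*1/6² = 8/15
CG = +√(8/15) = +0.730297

+√(8/15) = +0.730297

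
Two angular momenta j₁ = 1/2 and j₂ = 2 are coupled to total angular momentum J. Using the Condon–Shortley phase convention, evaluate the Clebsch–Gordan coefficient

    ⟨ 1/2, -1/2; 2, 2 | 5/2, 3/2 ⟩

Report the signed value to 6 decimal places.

+√(1/5) ≈ +0.447214

j₁+j₂−J=0  J+j₁−j₂=1  J−j₁+j₂=4  j₁+j₂+J+1=6
(j₁±m₁, j₂±m₂, J±M) = (0,1,4,0,4,1)
P² = 576/5
sum k=0..0:
  [0] +1/24 = 1/24
S = 1/24
C² = P²·S² = 1/5 ; C = +0.447214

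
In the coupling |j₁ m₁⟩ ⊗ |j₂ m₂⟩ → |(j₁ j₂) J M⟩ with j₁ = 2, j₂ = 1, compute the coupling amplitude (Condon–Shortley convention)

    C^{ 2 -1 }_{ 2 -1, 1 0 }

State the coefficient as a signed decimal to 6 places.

√[5·1!3!1!/6! · 1!3!1!1!1!3!] = √(3/2)
  +(−1)^0/∏(0,1,3,1,0,0)! = 1/6  (running 1/6)
  +(−1)^1/∏(1,0,2,0,1,1)! = -1/2  (running -1/3)
⟨..|..⟩ = √(3/2)·(-1/3) = -0.408248

−√(1/6) ≈ -0.408248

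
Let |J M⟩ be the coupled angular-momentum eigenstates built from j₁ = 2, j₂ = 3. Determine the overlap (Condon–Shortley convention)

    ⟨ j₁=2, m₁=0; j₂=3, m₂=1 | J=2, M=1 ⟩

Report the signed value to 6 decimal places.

+√(1/7) = +0.377964

triangle: 3!·1!·3!/8! = 36/40320
(j±m)!: 2!·2!·4!·2!·3!·1! = 1152
prefactor² = (2J+1)·Δ·N² = 36/7
  k=1: −1/(1!·2!·1!·3!·0!·0!) = -1/12
  k=2: +1/(2!·1!·0!·2!·1!·1!) = 1/4
Σ = 1/6  ⇒  CG² = 36/7·1/6² = 1/7
CG = +√(1/7) = +0.377964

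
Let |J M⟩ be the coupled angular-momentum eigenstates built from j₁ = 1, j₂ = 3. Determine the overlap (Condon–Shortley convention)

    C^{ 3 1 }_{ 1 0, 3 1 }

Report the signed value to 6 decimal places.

√[7·1!1!5!/8! · 1!1!4!2!4!2!] = √(48)
  +(−1)^0/∏(0,1,1,4,0,1)! = 1/24  (running 1/24)
  +(−1)^1/∏(1,0,0,3,1,2)! = -1/12  (running -1/24)
⟨..|..⟩ = √(48)·(-1/24) = -0.288675

−√(1/12) = -0.288675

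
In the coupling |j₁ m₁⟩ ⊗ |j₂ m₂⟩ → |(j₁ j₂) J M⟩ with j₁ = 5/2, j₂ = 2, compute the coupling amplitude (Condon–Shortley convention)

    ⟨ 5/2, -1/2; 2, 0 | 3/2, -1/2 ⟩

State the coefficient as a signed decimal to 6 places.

+√(2/35) = +0.239046

j₁+j₂−J=3  J+j₁−j₂=2  J−j₁+j₂=1  j₁+j₂+J+1=7
(j₁±m₁, j₂±m₂, J±M) = (2,3,2,2,1,2)
P² = 32/35
sum k=1..2:
  [1] −1/4 = -1/4
  [2] +1/2 = 1/2
S = 1/4
C² = P²·S² = 2/35 ; C = +0.239046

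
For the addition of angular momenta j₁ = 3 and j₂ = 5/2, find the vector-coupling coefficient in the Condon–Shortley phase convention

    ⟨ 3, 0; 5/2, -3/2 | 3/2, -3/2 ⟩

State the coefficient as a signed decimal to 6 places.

−√(6/35) = -0.414039

√[4·4!2!1!/8! · 3!3!1!4!0!3!] = √(864/35)
  +(−1)^1/∏(1,3,2,0,0,1)! = -1/12  (running -1/12)
⟨..|..⟩ = √(864/35)·(-1/12) = -0.414039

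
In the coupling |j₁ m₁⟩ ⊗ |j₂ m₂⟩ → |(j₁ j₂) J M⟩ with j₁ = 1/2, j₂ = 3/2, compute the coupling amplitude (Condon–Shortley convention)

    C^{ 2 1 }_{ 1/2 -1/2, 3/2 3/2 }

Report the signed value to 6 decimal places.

+0.500000  (= +√(1/4))

triangle: 0!*1!*3!/5! = 6/120
(j±m)!: 0!*1!*3!*0!*3!*1! = 36
prefactor² = (2J+1)*Δ*N² = 9
  k=0: +1/(0!*0!*1!*3!*0!*0!) = 1/6
Σ = 1/6  ⇒  CG² = 9*1/6² = 1/4
CG = +√(1/4) = +0.500000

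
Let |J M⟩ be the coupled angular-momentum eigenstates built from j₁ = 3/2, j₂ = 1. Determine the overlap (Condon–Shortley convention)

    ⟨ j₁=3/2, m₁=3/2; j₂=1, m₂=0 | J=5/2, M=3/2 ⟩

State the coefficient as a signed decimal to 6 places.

+0.632456

√[6·0!3!2!/6! · 3!0!1!1!4!1!] = √(72/5)
  +(−1)^0/∏(0,0,0,1,3,1)! = 1/6  (running 1/6)
⟨..|..⟩ = √(72/5)·(1/6) = +0.632456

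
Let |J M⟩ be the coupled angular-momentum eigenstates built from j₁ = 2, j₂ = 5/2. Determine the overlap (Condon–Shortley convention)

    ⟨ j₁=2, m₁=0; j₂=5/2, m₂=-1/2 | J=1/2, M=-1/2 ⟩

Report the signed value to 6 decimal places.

triangle: 4!×0!×1!/6! = 24/720
(j±m)!: 2!×2!×2!×3!×0!×1! = 48
prefactor² = (2J+1)×Δ×N² = 16/5
  k=2: +1/(2!×2!×0!×0!×0!×1!) = 1/4
Σ = 1/4  ⇒  CG² = 16/5×1/4² = 1/5
CG = +√(1/5) = +0.447214

+0.447214  (= +√(1/5))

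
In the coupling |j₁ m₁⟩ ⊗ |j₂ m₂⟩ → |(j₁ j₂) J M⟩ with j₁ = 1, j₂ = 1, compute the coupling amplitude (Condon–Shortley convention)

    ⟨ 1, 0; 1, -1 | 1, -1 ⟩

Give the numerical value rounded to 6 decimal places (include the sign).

+0.707107  (= +√(1/2))

j₁+j₂−J=1  J+j₁−j₂=1  J−j₁+j₂=1  j₁+j₂+J+1=4
(j₁±m₁, j₂±m₂, J±M) = (1,1,0,2,0,2)
P² = 1/2
sum k=0..0:
  [0] +1/1 = 1
S = 1
C² = P²·S² = 1/2 ; C = +0.707107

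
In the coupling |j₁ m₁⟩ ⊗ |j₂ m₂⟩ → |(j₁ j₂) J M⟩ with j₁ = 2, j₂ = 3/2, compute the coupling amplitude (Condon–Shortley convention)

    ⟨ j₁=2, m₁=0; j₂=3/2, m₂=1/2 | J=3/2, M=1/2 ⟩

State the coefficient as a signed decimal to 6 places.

−√(1/5) = -0.447214

j₁+j₂−J=2  J+j₁−j₂=2  J−j₁+j₂=1  j₁+j₂+J+1=6
(j₁±m₁, j₂±m₂, J±M) = (2,2,2,1,2,1)
P² = 16/45
sum k=1..2:
  [1] −1/1 = -1
  [2] +1/4 = 1/4
S = -3/4
C² = P²·S² = 1/5 ; C = -0.447214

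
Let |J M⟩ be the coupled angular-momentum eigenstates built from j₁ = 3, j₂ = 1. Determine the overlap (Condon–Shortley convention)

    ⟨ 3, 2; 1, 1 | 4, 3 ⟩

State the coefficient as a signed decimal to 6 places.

+√(3/4) = +0.866025

√[9·0!6!2!/9! · 5!1!2!0!7!1!] = √(43200)
  +(−1)^0/∏(0,0,1,2,5,0)! = 1/240  (running 1/240)
⟨..|..⟩ = √(43200)·(1/240) = +0.866025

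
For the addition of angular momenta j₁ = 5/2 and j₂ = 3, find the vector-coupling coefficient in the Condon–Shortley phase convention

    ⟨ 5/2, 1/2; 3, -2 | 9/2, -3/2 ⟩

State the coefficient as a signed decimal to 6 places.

triangle: 1!*4!*5!/11! = 2880/39916800
(j±m)!: 3!*2!*1!*5!*3!*6! = 6220800
prefactor² = (2J+1)*Δ*N² = 345600/77
  k=0: +1/(0!*1!*2!*1!*2!*4!) = 1/96
  k=1: −1/(1!*0!*1!*0!*3!*5!) = -1/720
Σ = 13/1440  ⇒  CG² = 345600/77*13/1440² = 169/462
CG = +√(169/462) = +0.604815

+√(169/462) = +0.604815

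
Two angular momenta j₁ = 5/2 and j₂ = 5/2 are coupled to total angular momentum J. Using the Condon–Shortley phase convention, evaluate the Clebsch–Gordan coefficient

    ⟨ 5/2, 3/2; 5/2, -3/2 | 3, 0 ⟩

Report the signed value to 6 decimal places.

triangle: 2!×3!×3!/9! = 72/362880
(j±m)!: 4!×1!×1!×4!×3!×3! = 20736
prefactor² = (2J+1)×Δ×N² = 144/5
  k=0: +1/(0!×2!×1!×1!×2!×2!) = 1/8
  k=1: −1/(1!×1!×0!×0!×3!×3!) = -1/36
Σ = 7/72  ⇒  CG² = 144/5×7/72² = 49/180
CG = +√(49/180) = +0.521749

+0.521749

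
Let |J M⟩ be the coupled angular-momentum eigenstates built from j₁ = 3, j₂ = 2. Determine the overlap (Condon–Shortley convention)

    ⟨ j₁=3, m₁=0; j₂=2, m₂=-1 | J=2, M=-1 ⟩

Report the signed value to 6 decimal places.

-0.534522  (= −√(2/7))

√[5·3!3!1!/8! · 3!3!1!3!1!3!] = √(81/14)
  +(−1)^0/∏(0,3,3,1,0,0)! = 1/36  (running 1/36)
  +(−1)^1/∏(1,2,2,0,1,1)! = -1/4  (running -2/9)
⟨..|..⟩ = √(81/14)·(-2/9) = -0.534522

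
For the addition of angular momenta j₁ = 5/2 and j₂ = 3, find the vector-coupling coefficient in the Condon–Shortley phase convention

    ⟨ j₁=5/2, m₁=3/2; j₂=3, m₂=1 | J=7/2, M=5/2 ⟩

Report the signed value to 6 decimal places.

triangle: 2!×3!×4!/10! = 288/3628800
(j±m)!: 4!×1!×4!×2!×6!×1! = 829440
prefactor² = (2J+1)×Δ×N² = 18432/35
  k=0: +1/(0!×2!×1!×4!×2!×0!) = 1/96
  k=1: −1/(1!×1!×0!×3!×3!×1!) = -1/36
Σ = -5/288  ⇒  CG² = 18432/35×(-5/288)² = 10/63
CG = −√(10/63) = -0.398410

-0.398410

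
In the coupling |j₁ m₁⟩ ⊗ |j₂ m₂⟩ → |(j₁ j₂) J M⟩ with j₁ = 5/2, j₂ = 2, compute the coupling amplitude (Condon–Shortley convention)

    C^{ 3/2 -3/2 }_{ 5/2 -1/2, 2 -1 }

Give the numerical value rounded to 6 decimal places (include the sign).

j₁+j₂−J=3  J+j₁−j₂=2  J−j₁+j₂=1  j₁+j₂+J+1=7
(j₁±m₁, j₂±m₂, J±M) = (2,3,1,3,0,3)
P² = 144/35
sum k=1..1:
  [1] −1/4 = -1/4
S = -1/4
C² = P²·S² = 9/35 ; C = -0.507093

-0.507093  (= −√(9/35))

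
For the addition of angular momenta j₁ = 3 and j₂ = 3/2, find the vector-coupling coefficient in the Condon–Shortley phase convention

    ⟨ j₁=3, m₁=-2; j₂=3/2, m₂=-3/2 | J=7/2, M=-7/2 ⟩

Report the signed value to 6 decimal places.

triangle: 1!·5!·2!/9! = 240/362880
(j±m)!: 1!·5!·0!·3!·0!·7! = 3628800
prefactor² = (2J+1)·Δ·N² = 19200
  k=0: +1/(0!·1!·5!·0!·0!·2!) = 1/240
Σ = 1/240  ⇒  CG² = 19200·1/240² = 1/3
CG = +√(1/3) = +0.577350

+√(1/3) ≈ +0.577350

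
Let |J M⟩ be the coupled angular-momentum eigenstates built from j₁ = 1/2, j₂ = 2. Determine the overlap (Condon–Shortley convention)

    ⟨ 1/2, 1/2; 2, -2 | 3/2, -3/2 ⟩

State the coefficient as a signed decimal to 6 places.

+0.894427

√[4·1!0!3!/5! · 1!0!0!4!0!3!] = √(144/5)
  +(−1)^0/∏(0,1,0,0,0,3)! = 1/6  (running 1/6)
⟨..|..⟩ = √(144/5)·(1/6) = +0.894427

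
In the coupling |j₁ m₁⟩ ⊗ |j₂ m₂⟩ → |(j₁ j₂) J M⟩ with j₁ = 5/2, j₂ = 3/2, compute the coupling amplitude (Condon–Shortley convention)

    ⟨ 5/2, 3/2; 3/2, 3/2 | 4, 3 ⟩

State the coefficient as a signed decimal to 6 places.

√[9·0!5!3!/9! · 4!1!3!0!7!1!] = √(12960)
  +(−1)^0/∏(0,0,1,3,4,0)! = 1/144  (running 1/144)
⟨..|..⟩ = √(12960)·(1/144) = +0.790569

+0.790569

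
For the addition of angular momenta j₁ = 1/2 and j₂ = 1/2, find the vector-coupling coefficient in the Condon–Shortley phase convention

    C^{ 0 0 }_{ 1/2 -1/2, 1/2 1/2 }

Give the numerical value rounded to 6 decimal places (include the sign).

triangle: 1!×0!×0!/2! = 1/2
(j±m)!: 0!×1!×1!×0!×0!×0! = 1
prefactor² = (2J+1)×Δ×N² = 1/2
  k=1: −1/(1!×0!×0!×0!×0!×0!) = -1
Σ = -1  ⇒  CG² = 1/2×(-1)² = 1/2
CG = −√(1/2) = -0.707107

-0.707107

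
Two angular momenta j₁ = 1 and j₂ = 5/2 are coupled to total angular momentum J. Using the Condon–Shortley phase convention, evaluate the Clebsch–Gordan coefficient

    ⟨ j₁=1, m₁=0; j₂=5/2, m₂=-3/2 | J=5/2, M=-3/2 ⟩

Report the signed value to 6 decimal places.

√[6·1!1!4!/7! · 1!1!1!4!1!4!] = √(576/35)
  +(−1)^0/∏(0,1,1,1,0,3)! = 1/6  (running 1/6)
  +(−1)^1/∏(1,0,0,0,1,4)! = -1/24  (running 1/8)
⟨..|..⟩ = √(576/35)·(1/8) = +0.507093

+√(9/35) ≈ +0.507093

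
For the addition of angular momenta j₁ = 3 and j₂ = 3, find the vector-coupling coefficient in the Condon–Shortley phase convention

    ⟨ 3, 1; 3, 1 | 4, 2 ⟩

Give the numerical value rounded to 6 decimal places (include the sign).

j₁+j₂−J=2  J+j₁−j₂=4  J−j₁+j₂=4  j₁+j₂+J+1=11
(j₁±m₁, j₂±m₂, J±M) = (4,2,4,2,6,2)
P² = 331776/385
sum k=0..2:
  [0] +1/192 = 1/192
  [1] −1/36 = -1/36
  [2] +1/192 = 1/192
S = -5/288
C² = P²·S² = 20/77 ; C = -0.509647

-0.509647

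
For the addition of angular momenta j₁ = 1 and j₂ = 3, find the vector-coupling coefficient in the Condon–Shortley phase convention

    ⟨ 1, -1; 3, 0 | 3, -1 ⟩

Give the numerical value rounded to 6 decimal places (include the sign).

j₁+j₂−J=1  J+j₁−j₂=1  J−j₁+j₂=5  j₁+j₂+J+1=8
(j₁±m₁, j₂±m₂, J±M) = (0,2,3,3,2,4)
P² = 72
sum k=1..1:
  [1] −1/12 = -1/12
S = -1/12
C² = P²·S² = 1/2 ; C = -0.707107

-0.707107  (= −√(1/2))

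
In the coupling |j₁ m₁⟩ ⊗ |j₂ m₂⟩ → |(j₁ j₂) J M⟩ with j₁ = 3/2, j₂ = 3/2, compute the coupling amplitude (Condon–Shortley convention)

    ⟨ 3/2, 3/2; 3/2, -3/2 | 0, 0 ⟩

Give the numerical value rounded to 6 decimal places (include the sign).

+0.500000  (= +√(1/4))

j₁+j₂−J=3  J+j₁−j₂=0  J−j₁+j₂=0  j₁+j₂+J+1=4
(j₁±m₁, j₂±m₂, J±M) = (3,0,0,3,0,0)
P² = 9
sum k=0..0:
  [0] +1/6 = 1/6
S = 1/6
C² = P²·S² = 1/4 ; C = +0.500000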